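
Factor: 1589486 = 2^1*794743^1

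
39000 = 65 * 600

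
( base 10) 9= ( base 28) 9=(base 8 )11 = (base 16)9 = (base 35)9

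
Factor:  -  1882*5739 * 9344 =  - 100922656512= -2^8*3^1*73^1*941^1*1913^1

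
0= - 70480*0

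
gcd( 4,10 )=2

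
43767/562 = 43767/562 = 77.88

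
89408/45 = 1986 + 38/45 = 1986.84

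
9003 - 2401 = 6602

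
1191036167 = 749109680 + 441926487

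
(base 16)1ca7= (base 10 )7335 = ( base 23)djl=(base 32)757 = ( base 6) 53543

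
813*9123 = 7416999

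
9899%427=78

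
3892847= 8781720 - 4888873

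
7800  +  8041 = 15841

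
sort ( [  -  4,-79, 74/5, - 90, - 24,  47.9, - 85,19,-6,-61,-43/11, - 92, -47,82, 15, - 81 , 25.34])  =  [ -92, - 90, - 85,-81, - 79, - 61, - 47,  -  24,-6, - 4,-43/11,74/5, 15, 19,25.34,47.9 , 82 ] 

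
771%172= 83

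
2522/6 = 1261/3 = 420.33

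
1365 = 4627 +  - 3262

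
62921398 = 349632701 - 286711303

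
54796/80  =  13699/20 =684.95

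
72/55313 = 72/55313 = 0.00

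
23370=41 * 570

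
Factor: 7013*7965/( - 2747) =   -  3^3 * 5^1 *41^( - 1 )*59^1*67^ ( - 1) * 7013^1 = - 55858545/2747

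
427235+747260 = 1174495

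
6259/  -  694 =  - 10 + 681/694=   - 9.02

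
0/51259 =0 =0.00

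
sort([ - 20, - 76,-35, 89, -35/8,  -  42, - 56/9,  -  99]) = [-99,-76, - 42, - 35 ,-20, - 56/9 , - 35/8, 89]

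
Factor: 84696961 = 47^1*223^1 * 8081^1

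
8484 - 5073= 3411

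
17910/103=17910/103 = 173.88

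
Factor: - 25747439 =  - 271^1*95009^1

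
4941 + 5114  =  10055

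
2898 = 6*483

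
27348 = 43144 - 15796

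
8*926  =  7408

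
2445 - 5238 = -2793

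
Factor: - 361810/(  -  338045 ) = 2^1 * 17^(-1 )*41^ ( - 1)*373^1 = 746/697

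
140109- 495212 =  - 355103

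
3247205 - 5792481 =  - 2545276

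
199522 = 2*99761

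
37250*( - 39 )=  -1452750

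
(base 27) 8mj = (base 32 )69D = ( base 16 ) 192D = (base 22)d6l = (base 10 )6445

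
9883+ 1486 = 11369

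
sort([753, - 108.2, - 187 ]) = [ - 187, - 108.2, 753]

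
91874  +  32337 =124211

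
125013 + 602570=727583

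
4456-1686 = 2770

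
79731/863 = 92 + 335/863 = 92.39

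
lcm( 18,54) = 54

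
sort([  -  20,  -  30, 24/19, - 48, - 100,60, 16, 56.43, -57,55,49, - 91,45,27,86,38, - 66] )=[ - 100, - 91,  -  66, -57, -48,-30, - 20,24/19,16,  27,38, 45,49  ,  55,56.43, 60, 86]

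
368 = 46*8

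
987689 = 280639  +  707050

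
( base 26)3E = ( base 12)78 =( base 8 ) 134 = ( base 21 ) 48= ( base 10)92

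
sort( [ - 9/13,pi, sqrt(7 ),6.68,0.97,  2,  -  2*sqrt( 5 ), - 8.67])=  [ - 8.67, - 2*sqrt(5),-9/13 , 0.97,2,  sqrt( 7),pi,6.68]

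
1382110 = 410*3371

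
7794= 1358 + 6436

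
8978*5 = 44890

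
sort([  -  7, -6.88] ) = [ - 7, - 6.88 ] 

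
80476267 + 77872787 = 158349054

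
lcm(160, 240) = 480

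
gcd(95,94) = 1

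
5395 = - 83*( - 65) 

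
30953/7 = 4421+6/7 = 4421.86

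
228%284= 228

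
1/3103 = 1/3103 = 0.00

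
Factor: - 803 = -11^1*73^1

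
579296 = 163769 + 415527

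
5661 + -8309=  -2648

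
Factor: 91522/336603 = 2^1*3^( - 1)*29^( - 1 )*53^( - 1 )*67^1*73^ ( - 1 )*683^1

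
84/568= 21/142  =  0.15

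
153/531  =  17/59 = 0.29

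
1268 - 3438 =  - 2170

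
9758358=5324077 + 4434281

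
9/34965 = 1/3885 = 0.00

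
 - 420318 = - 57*7374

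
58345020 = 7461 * 7820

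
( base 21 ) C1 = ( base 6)1101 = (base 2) 11111101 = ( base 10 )253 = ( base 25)A3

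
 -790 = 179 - 969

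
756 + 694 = 1450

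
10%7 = 3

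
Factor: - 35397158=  -2^1 * 683^1*25913^1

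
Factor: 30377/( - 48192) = -2^( -6)*3^( - 1)*37^1*251^(-1 )* 821^1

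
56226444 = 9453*5948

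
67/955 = 67/955 = 0.07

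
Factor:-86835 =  - 3^1*5^1*7^1*827^1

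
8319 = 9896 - 1577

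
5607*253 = 1418571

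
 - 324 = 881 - 1205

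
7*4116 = 28812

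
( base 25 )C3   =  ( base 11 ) 256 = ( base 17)10e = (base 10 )303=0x12f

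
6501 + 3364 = 9865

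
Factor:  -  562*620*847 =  - 2^3*5^1 *7^1*11^2*31^1 * 281^1 = -  295128680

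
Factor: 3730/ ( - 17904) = - 2^( - 3)*3^( - 1)*5^1 = -5/24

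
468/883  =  468/883 = 0.53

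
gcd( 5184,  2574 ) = 18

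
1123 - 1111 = 12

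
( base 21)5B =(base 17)6e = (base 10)116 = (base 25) 4g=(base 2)1110100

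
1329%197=147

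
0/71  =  0 = 0.00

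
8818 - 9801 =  - 983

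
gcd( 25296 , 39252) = 12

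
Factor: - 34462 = - 2^1 * 17231^1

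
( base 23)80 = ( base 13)112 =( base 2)10111000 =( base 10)184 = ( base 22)88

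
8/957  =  8/957  =  0.01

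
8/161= 8/161 = 0.05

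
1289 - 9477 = - 8188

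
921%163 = 106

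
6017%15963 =6017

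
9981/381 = 3327/127 = 26.20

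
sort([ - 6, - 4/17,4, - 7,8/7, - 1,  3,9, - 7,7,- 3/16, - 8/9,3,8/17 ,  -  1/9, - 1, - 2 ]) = [ - 7, - 7, - 6, - 2, - 1, - 1, - 8/9,-4/17, - 3/16,- 1/9,8/17 , 8/7,3,3, 4, 7,9]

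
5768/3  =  5768/3 = 1922.67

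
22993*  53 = 1218629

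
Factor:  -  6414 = -2^1 * 3^1*1069^1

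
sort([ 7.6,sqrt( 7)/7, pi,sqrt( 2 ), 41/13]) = [sqrt( 7 ) /7,  sqrt( 2),pi,41/13, 7.6]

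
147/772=147/772 = 0.19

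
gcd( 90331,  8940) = 1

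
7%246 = 7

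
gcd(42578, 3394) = 2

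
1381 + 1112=2493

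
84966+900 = 85866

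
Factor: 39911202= 2^1 * 3^2 * 61^1 * 163^1 * 223^1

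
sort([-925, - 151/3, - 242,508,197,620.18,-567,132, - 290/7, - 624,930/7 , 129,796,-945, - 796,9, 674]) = [ - 945, - 925,- 796, - 624, - 567, -242 , - 151/3,- 290/7, 9  ,  129, 132, 930/7,197, 508,620.18 , 674,796 ]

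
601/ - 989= - 601/989=- 0.61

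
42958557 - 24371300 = 18587257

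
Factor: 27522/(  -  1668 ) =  - 2^( - 1 ) * 3^1*11^1 = - 33/2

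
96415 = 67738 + 28677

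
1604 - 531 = 1073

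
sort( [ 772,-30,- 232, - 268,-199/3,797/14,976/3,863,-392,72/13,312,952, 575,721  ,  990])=[ - 392,  -  268, - 232,-199/3, - 30,72/13,797/14,312,976/3,575, 721,772, 863, 952,990] 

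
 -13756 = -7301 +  - 6455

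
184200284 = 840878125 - 656677841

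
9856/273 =36 + 4/39= 36.10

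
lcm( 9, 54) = 54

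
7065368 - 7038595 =26773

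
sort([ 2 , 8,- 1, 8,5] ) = [-1,  2,  5,8,8]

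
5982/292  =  2991/146 = 20.49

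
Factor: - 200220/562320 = -47/132 = - 2^( - 2 )*3^ ( - 1) * 11^( - 1)*47^1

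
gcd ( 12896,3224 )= 3224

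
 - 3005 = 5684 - 8689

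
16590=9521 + 7069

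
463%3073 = 463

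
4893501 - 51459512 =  - 46566011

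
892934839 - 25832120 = 867102719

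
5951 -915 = 5036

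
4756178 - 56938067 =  - 52181889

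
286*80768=23099648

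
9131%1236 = 479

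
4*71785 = 287140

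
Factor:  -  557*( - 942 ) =524694 = 2^1*3^1*157^1*557^1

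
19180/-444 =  - 44  +  89/111 = - 43.20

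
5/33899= 5/33899 = 0.00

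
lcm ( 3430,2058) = 10290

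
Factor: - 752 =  - 2^4*47^1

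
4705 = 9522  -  4817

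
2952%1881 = 1071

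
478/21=478/21 =22.76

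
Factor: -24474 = -2^1*3^1*4079^1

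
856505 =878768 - 22263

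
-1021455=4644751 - 5666206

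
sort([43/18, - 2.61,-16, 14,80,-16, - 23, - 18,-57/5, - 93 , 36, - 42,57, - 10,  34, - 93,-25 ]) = [ - 93,-93, - 42,-25,  -  23, - 18, - 16, - 16 , - 57/5,-10, - 2.61, 43/18,14,  34, 36, 57,80 ] 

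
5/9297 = 5/9297 = 0.00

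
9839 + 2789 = 12628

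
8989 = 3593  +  5396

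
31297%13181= 4935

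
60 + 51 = 111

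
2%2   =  0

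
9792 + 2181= 11973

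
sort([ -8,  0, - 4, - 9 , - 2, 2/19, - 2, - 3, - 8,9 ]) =[-9, - 8, - 8 ,- 4,  -  3, - 2,  -  2,0,  2/19,9]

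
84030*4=336120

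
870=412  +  458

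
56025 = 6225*9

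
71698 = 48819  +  22879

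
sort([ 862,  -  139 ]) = [-139,862]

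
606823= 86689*7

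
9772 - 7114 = 2658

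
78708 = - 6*(-13118 ) 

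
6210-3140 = 3070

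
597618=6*99603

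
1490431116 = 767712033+722719083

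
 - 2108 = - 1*2108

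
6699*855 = 5727645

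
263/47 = 263/47 = 5.60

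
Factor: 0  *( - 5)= 0^1 = 0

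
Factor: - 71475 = -3^1*5^2*953^1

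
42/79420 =21/39710 = 0.00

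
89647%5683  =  4402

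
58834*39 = 2294526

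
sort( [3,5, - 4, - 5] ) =[ - 5,  -  4,3, 5 ]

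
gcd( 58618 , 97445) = 1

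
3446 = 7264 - 3818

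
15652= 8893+6759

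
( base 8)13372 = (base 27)81n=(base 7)23102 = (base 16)16FA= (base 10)5882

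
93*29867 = 2777631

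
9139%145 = 4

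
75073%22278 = 8239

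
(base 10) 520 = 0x208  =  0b1000001000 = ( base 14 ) 292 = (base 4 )20020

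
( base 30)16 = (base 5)121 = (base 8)44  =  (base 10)36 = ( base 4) 210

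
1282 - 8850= - 7568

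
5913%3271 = 2642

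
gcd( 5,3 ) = 1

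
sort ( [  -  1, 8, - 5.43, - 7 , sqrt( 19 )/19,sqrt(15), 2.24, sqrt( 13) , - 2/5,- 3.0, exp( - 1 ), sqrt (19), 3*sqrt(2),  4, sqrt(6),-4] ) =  [ - 7, - 5.43, - 4, - 3.0, - 1, - 2/5,sqrt( 19) /19, exp(-1 ), 2.24, sqrt( 6), sqrt(13),  sqrt( 15), 4,3*sqrt(2), sqrt(19),8]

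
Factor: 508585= 5^1*7^1*11^1*1321^1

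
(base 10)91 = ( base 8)133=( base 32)2r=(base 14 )67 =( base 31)2T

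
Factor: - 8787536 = -2^4 * 549221^1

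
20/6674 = 10/3337 = 0.00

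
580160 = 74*7840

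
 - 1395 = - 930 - 465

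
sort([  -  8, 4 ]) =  [-8, 4 ]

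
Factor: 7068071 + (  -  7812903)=- 2^7*11^1*23^2 = -744832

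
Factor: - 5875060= - 2^2*5^1*167^1*1759^1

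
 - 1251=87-1338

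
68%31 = 6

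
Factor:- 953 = -953^1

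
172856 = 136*1271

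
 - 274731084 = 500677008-775408092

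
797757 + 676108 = 1473865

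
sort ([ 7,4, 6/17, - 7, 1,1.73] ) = [-7,6/17,1,1.73 , 4,7 ] 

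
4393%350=193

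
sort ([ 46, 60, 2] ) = [ 2, 46 , 60] 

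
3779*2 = 7558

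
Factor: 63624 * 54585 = 2^3*3^3*5^1* 11^1 *241^1 * 1213^1 = 3472916040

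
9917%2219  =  1041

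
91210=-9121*( - 10) 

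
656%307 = 42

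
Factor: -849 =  - 3^1*283^1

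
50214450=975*51502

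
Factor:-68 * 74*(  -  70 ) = 2^4 * 5^1 *7^1*17^1*37^1= 352240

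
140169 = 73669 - - 66500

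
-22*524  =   - 11528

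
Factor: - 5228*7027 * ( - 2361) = 2^2*3^1*787^1*1307^1*7027^1 = 86736425316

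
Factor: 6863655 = 3^1*5^1*19^1*24083^1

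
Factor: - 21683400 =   -  2^3*3^1*5^2*71^1*509^1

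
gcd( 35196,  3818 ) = 2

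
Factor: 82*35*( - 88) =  - 2^4*5^1*7^1*11^1*41^1 = - 252560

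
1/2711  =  1/2711 = 0.00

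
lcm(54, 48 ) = 432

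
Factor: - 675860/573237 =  - 2^2*3^( - 5)*5^1*7^ ( - 1)*47^1*337^( - 1) * 719^1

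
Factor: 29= 29^1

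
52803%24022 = 4759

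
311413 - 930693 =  - 619280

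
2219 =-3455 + 5674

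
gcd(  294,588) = 294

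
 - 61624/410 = -151 + 143/205 = -150.30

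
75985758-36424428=39561330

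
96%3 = 0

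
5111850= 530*9645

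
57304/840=68 + 23/105 = 68.22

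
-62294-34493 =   -  96787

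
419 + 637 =1056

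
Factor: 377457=3^1*47^1*2677^1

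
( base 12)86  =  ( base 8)146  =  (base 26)3o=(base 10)102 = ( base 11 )93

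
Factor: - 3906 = - 2^1 * 3^2 * 7^1*31^1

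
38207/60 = 38207/60  =  636.78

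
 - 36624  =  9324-45948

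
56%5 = 1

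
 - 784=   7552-8336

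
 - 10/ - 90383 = 10/90383 = 0.00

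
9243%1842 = 33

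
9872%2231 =948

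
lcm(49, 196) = 196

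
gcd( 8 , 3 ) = 1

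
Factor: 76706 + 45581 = 11^1*11117^1 =122287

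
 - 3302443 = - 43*76801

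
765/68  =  11 + 1/4 = 11.25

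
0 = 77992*0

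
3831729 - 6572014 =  - 2740285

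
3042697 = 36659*83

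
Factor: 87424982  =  2^1*17^1*47^1 * 54709^1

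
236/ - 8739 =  -1 + 8503/8739 = - 0.03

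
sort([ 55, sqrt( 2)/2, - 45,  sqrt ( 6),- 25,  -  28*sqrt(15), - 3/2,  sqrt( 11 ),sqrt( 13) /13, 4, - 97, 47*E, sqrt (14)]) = [- 28*sqrt( 15 ), - 97 , - 45,  -  25, - 3/2, sqrt(13)/13  ,  sqrt(2 )/2, sqrt( 6 ), sqrt(11 ) , sqrt( 14 ),4, 55, 47 *E] 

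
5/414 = 5/414 = 0.01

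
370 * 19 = 7030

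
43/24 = 1 + 19/24 = 1.79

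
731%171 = 47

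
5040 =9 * 560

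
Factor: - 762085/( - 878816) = 2^(  -  5 )*5^1*29^(  -  1 ) * 947^( - 1)*152417^1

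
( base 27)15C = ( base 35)P1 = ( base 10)876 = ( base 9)1173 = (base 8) 1554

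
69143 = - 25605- - 94748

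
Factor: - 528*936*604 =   -  2^9*3^3*11^1*13^1*151^1=- 298501632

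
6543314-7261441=-718127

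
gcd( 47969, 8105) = 1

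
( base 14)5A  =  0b1010000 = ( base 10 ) 80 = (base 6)212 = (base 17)4C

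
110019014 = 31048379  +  78970635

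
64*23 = 1472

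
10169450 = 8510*1195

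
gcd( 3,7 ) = 1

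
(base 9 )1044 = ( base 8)1401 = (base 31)OP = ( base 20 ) 1i9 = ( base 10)769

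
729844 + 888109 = 1617953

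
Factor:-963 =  - 3^2 * 107^1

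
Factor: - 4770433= - 313^1*15241^1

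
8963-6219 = 2744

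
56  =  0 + 56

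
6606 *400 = 2642400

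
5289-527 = 4762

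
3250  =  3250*1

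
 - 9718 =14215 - 23933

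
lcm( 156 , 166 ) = 12948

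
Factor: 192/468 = 2^4*3^( - 1)*13^(-1 ) = 16/39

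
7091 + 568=7659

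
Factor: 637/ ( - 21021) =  -3^( - 1)*11^( - 1) = - 1/33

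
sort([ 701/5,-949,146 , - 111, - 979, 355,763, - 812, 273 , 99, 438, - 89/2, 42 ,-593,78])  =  [- 979, - 949, - 812, - 593, - 111, - 89/2,42,78,99,701/5,  146,273,  355,438,763 ] 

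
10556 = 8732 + 1824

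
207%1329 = 207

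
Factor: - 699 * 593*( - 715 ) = 296372505 = 3^1*5^1 * 11^1 * 13^1*233^1*593^1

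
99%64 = 35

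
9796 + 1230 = 11026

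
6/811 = 6/811 = 0.01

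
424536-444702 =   -  20166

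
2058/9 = 228 + 2/3=   228.67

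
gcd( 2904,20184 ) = 24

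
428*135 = 57780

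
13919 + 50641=64560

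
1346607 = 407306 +939301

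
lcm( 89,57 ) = 5073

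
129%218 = 129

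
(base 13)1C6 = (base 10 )331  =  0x14b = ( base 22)f1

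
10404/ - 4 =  - 2601+0/1  =  - 2601.00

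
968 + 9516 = 10484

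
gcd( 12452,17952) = 44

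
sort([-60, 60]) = [ - 60 , 60]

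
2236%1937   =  299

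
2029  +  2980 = 5009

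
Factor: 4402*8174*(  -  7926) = -2^3*3^1*31^1*61^1*67^1 * 71^1*1321^1 = - 285192919848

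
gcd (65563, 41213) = 1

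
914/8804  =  457/4402 = 0.10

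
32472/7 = 4638  +  6/7 = 4638.86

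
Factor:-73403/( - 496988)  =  2^ ( - 2) * 11^1*6673^1*124247^(  -  1 )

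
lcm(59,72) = 4248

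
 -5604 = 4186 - 9790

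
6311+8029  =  14340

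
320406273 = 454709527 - 134303254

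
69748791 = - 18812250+88561041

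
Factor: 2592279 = 3^2*17^1*16943^1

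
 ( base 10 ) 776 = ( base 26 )13M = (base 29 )QM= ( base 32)O8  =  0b1100001000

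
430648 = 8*53831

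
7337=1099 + 6238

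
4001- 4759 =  - 758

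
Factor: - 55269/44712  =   - 89/72 =- 2^(- 3)*3^( - 2)*89^1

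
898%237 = 187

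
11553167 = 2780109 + 8773058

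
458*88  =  40304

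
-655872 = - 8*81984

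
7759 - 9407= - 1648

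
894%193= 122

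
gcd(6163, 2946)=1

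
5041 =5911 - 870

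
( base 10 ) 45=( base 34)1B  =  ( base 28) 1H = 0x2D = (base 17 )2b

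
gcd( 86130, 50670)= 90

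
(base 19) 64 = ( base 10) 118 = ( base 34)3g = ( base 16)76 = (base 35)3D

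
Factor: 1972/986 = 2^1 = 2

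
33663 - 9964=23699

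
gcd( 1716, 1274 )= 26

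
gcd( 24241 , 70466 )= 1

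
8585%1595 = 610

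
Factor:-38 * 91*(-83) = 2^1*7^1*13^1*19^1  *  83^1  =  287014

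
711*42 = 29862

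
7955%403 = 298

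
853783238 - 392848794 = 460934444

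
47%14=5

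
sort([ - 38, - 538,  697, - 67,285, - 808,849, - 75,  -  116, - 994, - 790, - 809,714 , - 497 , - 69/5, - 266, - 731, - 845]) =[ - 994 ,-845, - 809, - 808, - 790, - 731, - 538,  -  497 , - 266,- 116, - 75 ,-67, - 38, - 69/5, 285,697,  714, 849]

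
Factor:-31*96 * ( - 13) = 38688 = 2^5*3^1*13^1*31^1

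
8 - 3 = 5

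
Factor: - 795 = - 3^1*5^1 *53^1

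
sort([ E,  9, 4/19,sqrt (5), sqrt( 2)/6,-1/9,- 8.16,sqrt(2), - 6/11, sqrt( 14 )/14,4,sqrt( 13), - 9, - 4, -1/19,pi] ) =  [ - 9, - 8.16,-4, - 6/11, - 1/9, - 1/19, 4/19, sqrt(2)/6, sqrt(14 ) /14,sqrt(2 ), sqrt(5 ), E, pi,sqrt(13 ), 4, 9 ]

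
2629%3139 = 2629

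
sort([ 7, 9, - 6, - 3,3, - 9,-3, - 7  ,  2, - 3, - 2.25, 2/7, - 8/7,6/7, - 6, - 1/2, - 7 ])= [ - 9,-7, - 7, - 6,- 6, - 3,  -  3, - 3, - 2.25, - 8/7 , - 1/2,2/7, 6/7,  2, 3,7, 9 ]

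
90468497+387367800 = 477836297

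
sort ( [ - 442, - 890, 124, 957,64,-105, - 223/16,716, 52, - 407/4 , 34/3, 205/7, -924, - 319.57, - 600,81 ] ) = [ - 924, - 890, - 600, - 442, - 319.57, - 105,  -  407/4, - 223/16,  34/3, 205/7, 52, 64 , 81, 124,716, 957]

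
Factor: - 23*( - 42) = 966 = 2^1*3^1*7^1*23^1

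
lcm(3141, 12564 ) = 12564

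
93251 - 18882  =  74369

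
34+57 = 91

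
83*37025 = 3073075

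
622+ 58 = 680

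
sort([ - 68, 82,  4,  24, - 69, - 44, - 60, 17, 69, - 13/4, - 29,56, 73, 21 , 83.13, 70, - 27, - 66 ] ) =[-69, - 68 , - 66,  -  60,-44, - 29,- 27, - 13/4, 4,17,21, 24,56, 69, 70,73,82 , 83.13] 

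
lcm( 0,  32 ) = 0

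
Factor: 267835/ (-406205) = - 17^1*23^1*593^(  -  1)=- 391/593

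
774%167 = 106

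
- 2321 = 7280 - 9601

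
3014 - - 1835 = 4849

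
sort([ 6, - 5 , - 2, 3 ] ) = [-5 , -2, 3,6] 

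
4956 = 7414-2458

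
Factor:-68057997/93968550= -22685999/31322850 = -2^ (- 1)*3^( - 1)*5^(-2) * 7^1 * 13^( - 1)* 67^1 * 16063^( - 1 ) *48371^1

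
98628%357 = 96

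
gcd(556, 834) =278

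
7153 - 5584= 1569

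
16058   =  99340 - 83282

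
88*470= 41360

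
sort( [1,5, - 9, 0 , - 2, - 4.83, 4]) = [ - 9, - 4.83 , -2 , 0, 1, 4, 5] 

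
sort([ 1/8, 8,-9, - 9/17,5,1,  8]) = [- 9,-9/17, 1/8,1 , 5, 8  ,  8]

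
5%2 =1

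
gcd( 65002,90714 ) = 2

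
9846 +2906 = 12752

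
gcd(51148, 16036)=76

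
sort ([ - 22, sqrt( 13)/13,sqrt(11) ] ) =[ - 22,  sqrt (13)/13, sqrt(11)]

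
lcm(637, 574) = 52234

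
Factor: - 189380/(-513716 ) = 5^1*7^(-2)*17^1*557^1*2621^( - 1 ) = 47345/128429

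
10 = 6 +4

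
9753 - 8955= 798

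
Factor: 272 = 2^4*17^1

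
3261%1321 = 619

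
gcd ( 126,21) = 21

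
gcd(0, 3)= 3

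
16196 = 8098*2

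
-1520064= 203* ( - 7488)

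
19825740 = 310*63954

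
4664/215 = 4664/215=21.69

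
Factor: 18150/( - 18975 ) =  - 2^1*11^1*23^ ( - 1) = - 22/23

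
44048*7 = 308336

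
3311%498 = 323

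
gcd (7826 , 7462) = 182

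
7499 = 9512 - 2013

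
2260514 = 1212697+1047817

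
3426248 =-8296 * ( - 413)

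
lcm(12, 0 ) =0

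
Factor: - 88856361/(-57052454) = 2^( - 1)*3^2*11^1*29^( - 1)*43^1 * 47^ ( - 1)*20873^1 * 20929^( - 1 ) 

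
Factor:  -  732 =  -2^2*3^1*61^1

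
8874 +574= 9448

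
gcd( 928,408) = 8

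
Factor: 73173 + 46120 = 119293^1 = 119293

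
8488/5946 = 4244/2973 = 1.43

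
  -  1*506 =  - 506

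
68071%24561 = 18949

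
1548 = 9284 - 7736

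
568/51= 568/51 = 11.14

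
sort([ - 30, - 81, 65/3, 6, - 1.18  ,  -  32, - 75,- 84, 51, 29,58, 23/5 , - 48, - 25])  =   [ - 84, - 81, - 75,-48, - 32, - 30, - 25, - 1.18,23/5,6, 65/3 , 29, 51, 58]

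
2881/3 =2881/3 = 960.33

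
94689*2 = 189378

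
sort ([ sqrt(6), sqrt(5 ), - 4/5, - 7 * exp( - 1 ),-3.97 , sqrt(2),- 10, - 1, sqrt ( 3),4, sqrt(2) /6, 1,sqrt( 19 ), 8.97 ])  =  [ - 10, - 3.97, - 7*  exp( - 1),  -  1, - 4/5, sqrt(2 ) /6, 1, sqrt( 2 ), sqrt( 3 ), sqrt( 5), sqrt (6 ), 4 , sqrt( 19),  8.97]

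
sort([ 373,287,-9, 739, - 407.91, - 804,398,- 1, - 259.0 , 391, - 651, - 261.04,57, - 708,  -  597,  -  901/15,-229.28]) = [ - 804, - 708, - 651, - 597,  -  407.91 , - 261.04, -259.0, - 229.28, - 901/15, - 9,  -  1 , 57, 287, 373,391,398,739]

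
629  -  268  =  361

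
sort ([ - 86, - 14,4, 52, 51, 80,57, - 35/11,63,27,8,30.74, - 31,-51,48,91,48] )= [  -  86,  -  51,-31, - 14, - 35/11, 4,8,27,30.74,48 , 48,51, 52, 57,63,80, 91]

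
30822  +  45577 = 76399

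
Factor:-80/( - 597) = 2^4*3^( - 1 )*5^1*199^( - 1) 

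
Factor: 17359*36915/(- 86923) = - 3^1*5^1*23^1 * 107^1*17359^1*86923^ (  -  1) = - 640807485/86923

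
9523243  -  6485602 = 3037641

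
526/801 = 526/801 = 0.66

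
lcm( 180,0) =0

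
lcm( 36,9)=36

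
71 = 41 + 30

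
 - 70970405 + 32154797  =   - 38815608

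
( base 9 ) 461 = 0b101111011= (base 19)10I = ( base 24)FJ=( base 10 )379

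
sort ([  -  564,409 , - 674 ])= [ -674, - 564, 409]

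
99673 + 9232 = 108905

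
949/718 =949/718=1.32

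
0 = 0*293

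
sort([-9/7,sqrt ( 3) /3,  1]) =[ - 9/7, sqrt( 3 )/3,1]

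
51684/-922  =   -25842/461=- 56.06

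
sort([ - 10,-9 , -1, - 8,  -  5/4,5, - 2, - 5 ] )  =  [ - 10, - 9, - 8, - 5, - 2, - 5/4,  -  1,5 ] 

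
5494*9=49446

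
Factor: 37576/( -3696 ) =  -  2^(-1)*3^(-1 )*61^1 =-61/6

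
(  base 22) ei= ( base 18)102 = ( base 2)101000110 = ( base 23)e4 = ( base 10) 326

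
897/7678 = 897/7678  =  0.12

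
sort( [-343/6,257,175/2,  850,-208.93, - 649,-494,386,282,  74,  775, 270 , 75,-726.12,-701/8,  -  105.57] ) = [ - 726.12, - 649,-494,-208.93, - 105.57, - 701/8 ,  -  343/6, 74,75, 175/2,257,270,282,386,775,850]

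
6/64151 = 6/64151 = 0.00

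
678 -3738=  - 3060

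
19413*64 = 1242432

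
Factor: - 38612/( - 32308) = 49/41 =7^2*41^( -1 )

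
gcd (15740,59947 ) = 1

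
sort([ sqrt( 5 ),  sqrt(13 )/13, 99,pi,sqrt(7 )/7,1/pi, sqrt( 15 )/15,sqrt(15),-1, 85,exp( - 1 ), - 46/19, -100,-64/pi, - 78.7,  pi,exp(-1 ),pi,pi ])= [  -  100,-78.7 , - 64/pi, - 46/19, - 1, sqrt( 15)/15,sqrt(13 )/13,1/pi,  exp ( - 1),exp( - 1 ),sqrt( 7 )/7 , sqrt( 5), pi, pi  ,  pi,pi,sqrt (15), 85, 99] 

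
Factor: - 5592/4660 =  - 6/5 = - 2^1*3^1*5^( - 1)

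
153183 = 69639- - 83544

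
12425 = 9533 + 2892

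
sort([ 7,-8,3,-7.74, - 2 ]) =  [ - 8, - 7.74, - 2,3,  7]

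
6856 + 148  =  7004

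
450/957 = 150/319= 0.47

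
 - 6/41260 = -3/20630=- 0.00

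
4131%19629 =4131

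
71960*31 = 2230760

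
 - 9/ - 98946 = 1/10994 =0.00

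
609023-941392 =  - 332369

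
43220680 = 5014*8620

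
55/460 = 11/92 = 0.12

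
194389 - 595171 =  - 400782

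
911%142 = 59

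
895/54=16 + 31/54=16.57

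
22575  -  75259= - 52684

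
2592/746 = 3+177/373  =  3.47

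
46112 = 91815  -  45703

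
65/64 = 65/64 = 1.02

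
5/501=5/501 = 0.01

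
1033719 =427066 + 606653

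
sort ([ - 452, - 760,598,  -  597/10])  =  [ - 760, - 452, - 597/10,598 ]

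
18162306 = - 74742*(-243 )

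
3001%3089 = 3001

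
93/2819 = 93/2819 = 0.03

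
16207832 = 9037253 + 7170579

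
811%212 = 175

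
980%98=0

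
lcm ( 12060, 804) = 12060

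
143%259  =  143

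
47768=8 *5971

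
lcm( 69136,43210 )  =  345680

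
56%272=56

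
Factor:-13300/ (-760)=2^( - 1)*5^1*7^1 = 35/2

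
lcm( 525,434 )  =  32550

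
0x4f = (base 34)2B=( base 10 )79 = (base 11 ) 72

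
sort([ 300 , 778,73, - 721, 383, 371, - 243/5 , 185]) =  [-721, - 243/5, 73,185, 300, 371, 383, 778 ] 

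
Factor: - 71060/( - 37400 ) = 19/10 = 2^( - 1)*5^( - 1)*19^1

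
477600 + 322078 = 799678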